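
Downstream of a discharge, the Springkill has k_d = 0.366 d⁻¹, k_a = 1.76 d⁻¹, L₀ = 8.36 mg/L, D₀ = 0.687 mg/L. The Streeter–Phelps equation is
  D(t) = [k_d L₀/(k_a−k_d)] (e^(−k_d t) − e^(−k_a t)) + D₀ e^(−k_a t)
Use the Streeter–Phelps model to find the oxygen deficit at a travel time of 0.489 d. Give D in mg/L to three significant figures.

D ≈ 1.20 mg/L

k_d L₀/(k_a−k_d) = 0.366×8.36/(1.76−0.366) = 3.060/1.394 = 2.195 mg/L.
e^(−k_d t) = e^(−0.366×0.4890) = 0.8361; e^(−k_a t) = e^(−1.76×0.4890) = 0.4229.
D = 2.195 × (0.8361 − 0.4229) + 0.687 × 0.4229 = 0.9070 + 0.2905 = 1.198 mg/L.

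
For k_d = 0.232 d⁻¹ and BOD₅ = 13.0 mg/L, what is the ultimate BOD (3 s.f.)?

BOD₅ = L₀(1 − e^(−5k_d)) ⇒ L₀ = BOD₅ / (1 − e^(−5×0.232))
= 13.0 / (1 − 0.3135) = 13.0 / 0.6865 = 18.94 mg/L.

L₀ ≈ 18.9 mg/L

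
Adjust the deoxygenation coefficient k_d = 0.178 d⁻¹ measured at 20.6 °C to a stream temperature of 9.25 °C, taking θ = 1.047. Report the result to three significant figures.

k_d ≈ 0.106 d⁻¹

k_d(T₂) = k_d(T₁) · θ^(T₂−T₁) = 0.178 × 1.047^(9.25−20.6)
= 0.178 × 1.047^-11.4 = 0.178 × 0.5938 = 0.1057 d⁻¹.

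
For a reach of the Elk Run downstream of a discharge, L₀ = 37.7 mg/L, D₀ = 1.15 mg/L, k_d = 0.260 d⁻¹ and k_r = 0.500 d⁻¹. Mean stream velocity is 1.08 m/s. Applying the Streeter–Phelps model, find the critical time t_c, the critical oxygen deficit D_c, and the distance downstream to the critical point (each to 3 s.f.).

t_c = [1/(k_r−k_d)] ln[(k_r/k_d)(1 − D₀(k_r−k_d)/(k_d L₀))]
= [1/(0.500−0.260)] ln[(0.500/0.260)(1 − 1.15×0.2400/(0.260×37.7))]
= (1/0.2400) ln[1.923 × 0.9718] = 4.167 × ln(1.869) = 4.167 × 0.6254 = 2.606 d.
D_c = (k_d/k_r) L₀ e^(−k_d t_c) = (0.260/0.500) × 37.7 × e^(−0.260×2.606) = 0.5200 × 37.7 × 0.5079 = 9.957 mg/L.
x_c = v t_c = 1.08 m/s × 2.606 d × 86400 s/d = 243100 m ≈ 243 km.

t_c ≈ 2.61 d; D_c ≈ 9.96 mg/L; x_c ≈ 243 km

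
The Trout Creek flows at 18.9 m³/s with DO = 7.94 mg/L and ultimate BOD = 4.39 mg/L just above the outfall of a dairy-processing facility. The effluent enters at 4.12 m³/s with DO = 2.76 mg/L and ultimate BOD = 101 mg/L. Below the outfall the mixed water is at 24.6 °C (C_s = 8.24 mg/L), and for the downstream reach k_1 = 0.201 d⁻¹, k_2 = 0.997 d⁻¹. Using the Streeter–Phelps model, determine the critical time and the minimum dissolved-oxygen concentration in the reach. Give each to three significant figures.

Mixed DO = (18.9×7.94 + 4.12×2.76)/(18.9+4.12) = 161.4/23.02 = 7.013 mg/L.
Mixed L₀ = (18.9×4.39 + 4.12×101)/(23.02) = 499.1/23.02 = 21.68 mg/L.
Initial deficit D₀ = C_s − DO₀ = 8.24 − 7.013 = 1.227 mg/L.
t_c = (1/0.7960) ln[(0.997/0.201)(1 − 1.227×0.7960/(0.201×21.68))] = 1.256 × ln(3.848) = 1.693 d.
D_c = (0.201/0.997) × 21.68 × e^(−0.201×1.693) = 0.2016 × 21.68 × 0.7116 = 3.110 mg/L.
Minimum DO = 8.24 − 3.110 = 5.130 mg/L.

t_c ≈ 1.69 d; minimum DO ≈ 5.13 mg/L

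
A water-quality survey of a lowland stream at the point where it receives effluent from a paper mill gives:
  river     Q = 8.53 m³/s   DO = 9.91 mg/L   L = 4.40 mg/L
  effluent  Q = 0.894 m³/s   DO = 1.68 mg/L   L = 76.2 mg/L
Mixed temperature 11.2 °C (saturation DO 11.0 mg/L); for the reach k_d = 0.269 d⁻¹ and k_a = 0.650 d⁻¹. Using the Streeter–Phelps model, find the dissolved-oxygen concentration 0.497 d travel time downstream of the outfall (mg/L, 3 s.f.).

DO ≈ 8.45 mg/L

Mixed DO = (8.53×9.91 + 0.894×1.68)/(8.53+0.894) = 86.03/9.424 = 9.129 mg/L.
Mixed L₀ = (8.53×4.40 + 0.894×76.2)/(9.424) = 105.7/9.424 = 11.21 mg/L.
Initial deficit D₀ = C_s − DO₀ = 11.0 − 9.129 = 1.871 mg/L.
D(0.497) = [0.269×11.21/(0.650−0.269)](e^(−0.269×0.497) − e^(−0.650×0.497)) + 1.871 e^(−0.650×0.497)
= 7.916 × (0.8749 − 0.7239) + 1.871 × 0.7239 = 2.549 mg/L.
DO = 11.0 − 2.549 = 8.451 mg/L.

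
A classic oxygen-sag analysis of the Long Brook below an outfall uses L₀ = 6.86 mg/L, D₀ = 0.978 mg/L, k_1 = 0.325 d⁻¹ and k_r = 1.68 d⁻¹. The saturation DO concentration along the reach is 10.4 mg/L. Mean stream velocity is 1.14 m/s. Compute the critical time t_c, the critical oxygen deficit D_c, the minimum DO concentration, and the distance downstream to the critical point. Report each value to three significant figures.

t_c ≈ 0.546 d; D_c ≈ 1.11 mg/L; min DO ≈ 9.29 mg/L; x_c ≈ 53.8 km

At the critical point dD/dt = 0, so k_1 L₀ e^(−k_1 t) = k_r D. Substituting D(t) from the Streeter–Phelps equation and solving for t gives
t_c = ln[(k_r/k_1)(1 − D₀(k_r−k_1)/(k_1 L₀))] / (k_r−k_1).
Here k_r−k_1 = 1.355 d⁻¹ and 1 − D₀(k_r−k_1)/(k_1 L₀) = 1 − 0.978×1.355/(0.325×6.86) = 0.4056, so
t_c = ln(5.169 × 0.4056) / 1.355 = 0.7404 / 1.355 = 0.5464 d.
L(t_c) = L₀ e^(−k_1 t_c) = 6.86 × 0.8373 = 5.744 mg/L, and at the critical point k_r D_c = k_1 L, so D_c = (0.325/1.68) × 5.744 = 1.111 mg/L.
Minimum DO = C_s − D_c = 10.4 − 1.111 = 9.289 mg/L.
x_c = v t_c = 1.14 m/s × 0.5464 d × 86400 s/d = 53820 m ≈ 53.8 km.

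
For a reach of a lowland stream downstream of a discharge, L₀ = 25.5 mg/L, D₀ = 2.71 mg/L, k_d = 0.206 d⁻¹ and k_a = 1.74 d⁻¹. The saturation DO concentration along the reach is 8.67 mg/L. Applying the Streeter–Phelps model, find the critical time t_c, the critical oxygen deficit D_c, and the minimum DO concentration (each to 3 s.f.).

t_c ≈ 0.369 d; D_c ≈ 2.80 mg/L; min DO ≈ 5.87 mg/L

With k_a/k_d = 8.447 and 1 − D₀(k_a−k_d)/(k_d L₀) = 0.2086,
t_c = ln(8.447 × 0.2086) / (1.74 − 0.206) = ln(1.762) / 1.534 = 0.5665/1.534 = 0.3693 d.
L(t_c) = L₀ e^(−k_d t_c) = 25.5 × 0.9267 = 23.63 mg/L, and at the critical point k_a D_c = k_d L, so D_c = (0.206/1.74) × 23.63 = 2.798 mg/L.
Minimum DO = C_s − D_c = 8.67 − 2.798 = 5.872 mg/L.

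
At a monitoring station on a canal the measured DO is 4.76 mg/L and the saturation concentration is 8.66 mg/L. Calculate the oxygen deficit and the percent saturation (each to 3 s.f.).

D = C_s − C = 8.66 − 4.76 = 3.90 mg/L.
% saturation = 4.76/8.66 × 100 = 55.0 %.

D ≈ 3.90 mg/L; 55.0 % saturation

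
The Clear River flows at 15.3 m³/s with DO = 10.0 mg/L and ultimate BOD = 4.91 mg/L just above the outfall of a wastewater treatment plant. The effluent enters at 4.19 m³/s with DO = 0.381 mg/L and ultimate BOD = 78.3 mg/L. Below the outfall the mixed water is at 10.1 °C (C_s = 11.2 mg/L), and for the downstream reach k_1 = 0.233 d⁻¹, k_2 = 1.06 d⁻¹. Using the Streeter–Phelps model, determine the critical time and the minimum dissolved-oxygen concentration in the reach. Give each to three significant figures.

t_c ≈ 0.837 d; minimum DO ≈ 7.46 mg/L

Mixed DO = (15.3×10.0 + 4.19×0.381)/(15.3+4.19) = 154.6/19.49 = 7.932 mg/L.
Mixed L₀ = (15.3×4.91 + 4.19×78.3)/(19.49) = 403.2/19.49 = 20.69 mg/L.
Initial deficit D₀ = C_s − DO₀ = 11.2 − 7.932 = 3.268 mg/L.
t_c = (1/0.8270) ln[(1.06/0.233)(1 − 3.268×0.8270/(0.233×20.69))] = 1.209 × ln(1.999) = 0.8373 d.
D_c = (0.233/1.06) × 20.69 × e^(−0.233×0.8373) = 0.2198 × 20.69 × 0.8228 = 3.741 mg/L.
Minimum DO = 11.2 − 3.741 = 7.459 mg/L.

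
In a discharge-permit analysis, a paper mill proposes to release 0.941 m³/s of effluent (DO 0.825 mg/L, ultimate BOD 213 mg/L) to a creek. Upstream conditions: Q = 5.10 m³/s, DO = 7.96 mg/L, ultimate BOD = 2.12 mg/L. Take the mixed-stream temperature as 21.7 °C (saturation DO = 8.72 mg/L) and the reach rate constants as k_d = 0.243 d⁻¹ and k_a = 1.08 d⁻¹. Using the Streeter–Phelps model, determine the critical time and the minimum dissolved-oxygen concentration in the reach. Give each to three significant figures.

t_c ≈ 1.54 d; minimum DO ≈ 3.31 mg/L

Mixed DO = (5.10×7.96 + 0.941×0.825)/(5.10+0.941) = 41.37/6.041 = 6.849 mg/L.
Mixed L₀ = (5.10×2.12 + 0.941×213)/(6.041) = 211.2/6.041 = 34.97 mg/L.
Initial deficit D₀ = C_s − DO₀ = 8.72 − 6.849 = 1.871 mg/L.
t_c = (1/0.8370) ln[(1.08/0.243)(1 − 1.871×0.8370/(0.243×34.97))] = 1.195 × ln(3.625) = 1.539 d.
D_c = (0.243/1.08) × 34.97 × e^(−0.243×1.539) = 0.2250 × 34.97 × 0.6880 = 5.413 mg/L.
Minimum DO = 8.72 − 5.413 = 3.307 mg/L.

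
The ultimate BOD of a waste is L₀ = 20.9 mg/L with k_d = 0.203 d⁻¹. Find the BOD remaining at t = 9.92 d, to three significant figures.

L_t = L₀ e^(−k_d t) = 20.9 × e^(−0.203×9.92) = 20.9 × 0.1335 = 2.790 mg/L.

L ≈ 2.79 mg/L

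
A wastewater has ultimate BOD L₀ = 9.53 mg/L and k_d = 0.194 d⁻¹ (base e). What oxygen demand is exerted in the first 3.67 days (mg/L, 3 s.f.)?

y_t = L₀(1 − e^(−k_d t)) = 9.53 × (1 − e^(−0.194×3.67))
= 9.53 × (1 − 0.4907) = 9.53 × 0.5093 = 4.854 mg/L.

y ≈ 4.85 mg/L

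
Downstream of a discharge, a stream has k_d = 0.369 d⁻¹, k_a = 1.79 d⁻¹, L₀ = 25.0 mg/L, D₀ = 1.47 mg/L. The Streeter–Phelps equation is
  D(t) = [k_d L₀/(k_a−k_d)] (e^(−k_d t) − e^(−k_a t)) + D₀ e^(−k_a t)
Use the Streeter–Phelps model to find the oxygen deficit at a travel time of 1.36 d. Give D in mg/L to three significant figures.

D ≈ 3.49 mg/L

k_d L₀/(k_a−k_d) = 0.369×25.0/(1.79−0.369) = 9.225/1.421 = 6.492 mg/L.
e^(−k_d t) = e^(−0.369×1.360) = 0.6054; e^(−k_a t) = e^(−1.79×1.360) = 0.08765.
D = 6.492 × (0.6054 − 0.08765) + 1.47 × 0.08765 = 3.361 + 0.1288 = 3.490 mg/L.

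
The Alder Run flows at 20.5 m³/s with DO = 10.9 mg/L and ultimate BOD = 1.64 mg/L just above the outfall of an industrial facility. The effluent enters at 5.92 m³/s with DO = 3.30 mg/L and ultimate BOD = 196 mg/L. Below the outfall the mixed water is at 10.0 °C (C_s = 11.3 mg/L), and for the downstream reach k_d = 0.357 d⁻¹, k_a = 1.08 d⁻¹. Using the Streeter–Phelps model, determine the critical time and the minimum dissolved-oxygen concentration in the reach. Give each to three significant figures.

t_c ≈ 1.39 d; minimum DO ≈ 2.22 mg/L

Mixed DO = (20.5×10.9 + 5.92×3.30)/(20.5+5.92) = 243.0/26.42 = 9.197 mg/L.
Mixed L₀ = (20.5×1.64 + 5.92×196)/(26.42) = 1194/26.42 = 45.19 mg/L.
Initial deficit D₀ = C_s − DO₀ = 11.3 − 9.197 = 2.103 mg/L.
t_c = (1/0.7230) ln[(1.08/0.357)(1 − 2.103×0.7230/(0.357×45.19))] = 1.383 × ln(2.740) = 1.394 d.
D_c = (0.357/1.08) × 45.19 × e^(−0.357×1.394) = 0.3306 × 45.19 × 0.6079 = 9.081 mg/L.
Minimum DO = 11.3 − 9.081 = 2.219 mg/L.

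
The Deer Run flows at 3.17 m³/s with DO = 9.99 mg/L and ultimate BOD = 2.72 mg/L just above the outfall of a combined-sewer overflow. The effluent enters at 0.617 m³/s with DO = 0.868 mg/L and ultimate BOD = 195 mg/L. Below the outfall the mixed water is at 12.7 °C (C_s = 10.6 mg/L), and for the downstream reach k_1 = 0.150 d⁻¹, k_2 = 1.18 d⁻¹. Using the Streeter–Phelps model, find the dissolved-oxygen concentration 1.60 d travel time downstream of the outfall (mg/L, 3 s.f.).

DO ≈ 7.13 mg/L

Mixed DO = (3.17×9.99 + 0.617×0.868)/(3.17+0.617) = 32.20/3.787 = 8.504 mg/L.
Mixed L₀ = (3.17×2.72 + 0.617×195)/(3.787) = 128.9/3.787 = 34.05 mg/L.
Initial deficit D₀ = C_s − DO₀ = 10.6 − 8.504 = 2.096 mg/L.
D(1.60) = [0.150×34.05/(1.18−0.150)](e^(−0.150×1.60) − e^(−1.18×1.60)) + 2.096 e^(−1.18×1.60)
= 4.958 × (0.7866 − 0.1514) + 2.096 × 0.1514 = 3.467 mg/L.
DO = 10.6 − 3.467 = 7.133 mg/L.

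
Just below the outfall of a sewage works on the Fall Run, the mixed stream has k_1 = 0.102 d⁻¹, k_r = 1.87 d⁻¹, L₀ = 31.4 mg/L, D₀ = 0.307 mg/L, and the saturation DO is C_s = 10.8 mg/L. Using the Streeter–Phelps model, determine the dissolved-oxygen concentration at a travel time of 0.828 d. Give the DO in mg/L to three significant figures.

k_1 L₀/(k_r−k_1) = 0.102×31.4/(1.87−0.102) = 3.203/1.768 = 1.812 mg/L.
e^(−k_1 t) = e^(−0.102×0.8280) = 0.9190; e^(−k_r t) = e^(−1.87×0.8280) = 0.2126.
D = 1.812 × (0.9190 − 0.2126) + 0.307 × 0.2126 = 1.280 + 0.06527 = 1.345 mg/L.
DO = C_s − D = 10.8 − 1.345 = 9.455 mg/L.

DO ≈ 9.46 mg/L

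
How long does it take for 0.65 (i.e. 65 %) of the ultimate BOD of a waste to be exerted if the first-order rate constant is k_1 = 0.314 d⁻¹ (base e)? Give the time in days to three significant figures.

t ≈ 3.34 d

y/L₀ = 1 − e^(−k_1 t) = 0.65 ⇒ e^(−k_1 t) = 0.350
t = −ln(0.350) / 0.314 = 1.050 / 0.314 = 3.343 d.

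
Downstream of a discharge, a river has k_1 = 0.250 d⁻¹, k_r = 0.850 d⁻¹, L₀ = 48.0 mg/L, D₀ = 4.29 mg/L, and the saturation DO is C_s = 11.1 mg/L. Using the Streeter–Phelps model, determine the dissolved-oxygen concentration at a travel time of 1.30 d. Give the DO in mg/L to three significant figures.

DO ≈ 1.85 mg/L

k_1 L₀/(k_r−k_1) = 0.250×48.0/(0.850−0.250) = 12.00/0.6000 = 20.00 mg/L.
e^(−k_1 t) = e^(−0.250×1.300) = 0.7225; e^(−k_r t) = e^(−0.850×1.300) = 0.3312.
D = 20.00 × (0.7225 − 0.3312) + 4.29 × 0.3312 = 7.826 + 1.421 = 9.247 mg/L.
DO = C_s − D = 11.1 − 9.247 = 1.853 mg/L.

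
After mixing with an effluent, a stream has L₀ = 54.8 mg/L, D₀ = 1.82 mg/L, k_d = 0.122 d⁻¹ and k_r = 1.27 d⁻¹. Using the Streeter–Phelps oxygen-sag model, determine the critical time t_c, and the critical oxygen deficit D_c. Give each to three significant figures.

t_c ≈ 1.71 d; D_c ≈ 4.27 mg/L

With k_r/k_d = 10.41 and 1 − D₀(k_r−k_d)/(k_d L₀) = 0.6875,
t_c = ln(10.41 × 0.6875) / (1.27 − 0.122) = ln(7.157) / 1.148 = 1.968/1.148 = 1.714 d.
D_c = (k_d/k_r) L₀ e^(−k_d t_c) = (0.122/1.27) × 54.8 × e^(−0.122×1.714) = 0.09606 × 54.8 × 0.8113 = 4.271 mg/L.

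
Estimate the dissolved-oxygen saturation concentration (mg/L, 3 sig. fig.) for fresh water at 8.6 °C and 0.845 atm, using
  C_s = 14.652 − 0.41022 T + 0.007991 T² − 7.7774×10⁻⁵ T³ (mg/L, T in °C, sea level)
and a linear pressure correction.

C_s ≈ 9.86 mg/L

At sea level: C_s = 14.652 − 0.41022×8.6 + 0.007991×8.6² − 7.7774×10⁻⁵×8.6³ = 11.67 mg/L.
Pressure correction: C_s' = 11.67 × 0.845 = 9.857 mg/L.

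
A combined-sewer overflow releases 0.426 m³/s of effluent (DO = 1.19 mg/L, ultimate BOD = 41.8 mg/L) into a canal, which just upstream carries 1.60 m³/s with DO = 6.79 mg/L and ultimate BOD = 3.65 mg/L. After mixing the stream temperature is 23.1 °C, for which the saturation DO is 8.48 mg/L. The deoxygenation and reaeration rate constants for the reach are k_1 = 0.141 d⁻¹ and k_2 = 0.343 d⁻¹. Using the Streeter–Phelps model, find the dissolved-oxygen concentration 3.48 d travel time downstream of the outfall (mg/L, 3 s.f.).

DO ≈ 5.09 mg/L

Mixed DO = (1.60×6.79 + 0.426×1.19)/(1.60+0.426) = 11.37/2.026 = 5.613 mg/L.
Mixed L₀ = (1.60×3.65 + 0.426×41.8)/(2.026) = 23.65/2.026 = 11.67 mg/L.
Initial deficit D₀ = C_s − DO₀ = 8.48 − 5.613 = 2.867 mg/L.
D(3.48) = [0.141×11.67/(0.343−0.141)](e^(−0.141×3.48) − e^(−0.343×3.48)) + 2.867 e^(−0.343×3.48)
= 8.147 × (0.6122 − 0.3031) + 2.867 × 0.3031 = 3.387 mg/L.
DO = 8.48 − 3.387 = 5.093 mg/L.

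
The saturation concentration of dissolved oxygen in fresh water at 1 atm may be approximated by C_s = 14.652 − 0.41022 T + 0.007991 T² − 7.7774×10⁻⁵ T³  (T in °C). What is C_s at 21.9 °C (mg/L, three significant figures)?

C_s = 14.652 − 0.41022×21.9 + 0.007991×21.9² − 7.7774×10⁻⁵×21.9³ = 8.684 mg/L.

C_s ≈ 8.68 mg/L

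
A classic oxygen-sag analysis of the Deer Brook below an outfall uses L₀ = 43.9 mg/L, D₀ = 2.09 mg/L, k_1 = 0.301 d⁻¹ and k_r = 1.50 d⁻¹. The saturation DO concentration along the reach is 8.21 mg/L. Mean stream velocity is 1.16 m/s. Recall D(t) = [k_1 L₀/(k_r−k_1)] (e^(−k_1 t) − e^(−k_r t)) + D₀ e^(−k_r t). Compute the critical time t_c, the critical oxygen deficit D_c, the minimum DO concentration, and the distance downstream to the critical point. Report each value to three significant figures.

t_c ≈ 1.16 d; D_c ≈ 6.21 mg/L; min DO ≈ 2.00 mg/L; x_c ≈ 117 km

t_c = [1/(k_r−k_1)] ln[(k_r/k_1)(1 − D₀(k_r−k_1)/(k_1 L₀))]
= [1/(1.50−0.301)] ln[(1.50/0.301)(1 − 2.09×1.199/(0.301×43.9))]
= (1/1.199) ln[4.983 × 0.8104] = 0.8340 × ln(4.038) = 0.8340 × 1.396 = 1.164 d.
L(t_c) = L₀ e^(−k_1 t_c) = 43.9 × 0.7044 = 30.92 mg/L, and at the critical point k_r D_c = k_1 L, so D_c = (0.301/1.50) × 30.92 = 6.205 mg/L.
Minimum DO = C_s − D_c = 8.21 − 6.205 = 2.005 mg/L.
x_c = v t_c = 1.16 m/s × 1.164 d × 86400 s/d = 116700 m ≈ 117 km.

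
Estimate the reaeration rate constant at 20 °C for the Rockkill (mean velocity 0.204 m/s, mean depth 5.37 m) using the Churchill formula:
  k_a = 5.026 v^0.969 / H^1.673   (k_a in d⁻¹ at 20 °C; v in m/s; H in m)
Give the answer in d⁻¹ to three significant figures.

k_a = 5.026 × 0.204^0.969 / 5.37^1.673 = 5.026 × 0.2143 / 16.64 = 0.06472 d⁻¹.

k_a ≈ 0.0647 d⁻¹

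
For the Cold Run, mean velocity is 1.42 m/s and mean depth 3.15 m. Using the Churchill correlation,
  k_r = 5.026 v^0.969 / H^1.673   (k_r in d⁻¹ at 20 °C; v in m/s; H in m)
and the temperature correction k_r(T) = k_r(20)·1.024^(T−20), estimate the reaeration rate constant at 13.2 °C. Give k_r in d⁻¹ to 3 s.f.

k_r ≈ 0.881 d⁻¹

k_r(20) = 5.026 × 1.42^0.969 / 3.15^1.673 = 5.026 × 1.405 / 6.818 = 1.035 d⁻¹.
k_r(13.2) = 1.035 × 1.024^(13.2−20) = 1.035 × 0.8511 = 0.8812 d⁻¹.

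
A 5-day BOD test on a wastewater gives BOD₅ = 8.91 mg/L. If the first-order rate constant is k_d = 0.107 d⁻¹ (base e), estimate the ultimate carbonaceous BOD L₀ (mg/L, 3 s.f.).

L₀ ≈ 21.5 mg/L

BOD₅ = L₀(1 − e^(−5k_d)) ⇒ L₀ = BOD₅ / (1 − e^(−5×0.107))
= 8.91 / (1 − 0.5857) = 8.91 / 0.4143 = 21.50 mg/L.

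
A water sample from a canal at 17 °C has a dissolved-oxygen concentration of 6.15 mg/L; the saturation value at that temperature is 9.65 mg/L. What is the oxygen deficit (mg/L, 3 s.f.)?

D ≈ 3.50 mg/L

D = C_s − C = 9.65 − 6.15 = 3.50 mg/L.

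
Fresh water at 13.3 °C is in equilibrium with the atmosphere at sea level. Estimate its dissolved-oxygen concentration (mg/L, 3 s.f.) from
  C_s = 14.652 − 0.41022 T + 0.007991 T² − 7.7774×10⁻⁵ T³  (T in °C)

C_s = 14.652 − 0.41022×13.3 + 0.007991×13.3² − 7.7774×10⁻⁵×13.3³ = 10.43 mg/L.

C_s ≈ 10.4 mg/L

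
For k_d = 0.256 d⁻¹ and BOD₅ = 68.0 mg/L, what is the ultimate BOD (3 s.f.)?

BOD₅ = L₀(1 − e^(−5k_d)) ⇒ L₀ = BOD₅ / (1 − e^(−5×0.256))
= 68.0 / (1 − 0.2780) = 68.0 / 0.7220 = 94.19 mg/L.

L₀ ≈ 94.2 mg/L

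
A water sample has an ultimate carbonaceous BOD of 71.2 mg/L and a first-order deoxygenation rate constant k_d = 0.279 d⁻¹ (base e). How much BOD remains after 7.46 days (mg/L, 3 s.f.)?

L ≈ 8.88 mg/L

L_t = L₀ e^(−k_d t) = 71.2 × e^(−0.279×7.46) = 71.2 × 0.1248 = 8.883 mg/L.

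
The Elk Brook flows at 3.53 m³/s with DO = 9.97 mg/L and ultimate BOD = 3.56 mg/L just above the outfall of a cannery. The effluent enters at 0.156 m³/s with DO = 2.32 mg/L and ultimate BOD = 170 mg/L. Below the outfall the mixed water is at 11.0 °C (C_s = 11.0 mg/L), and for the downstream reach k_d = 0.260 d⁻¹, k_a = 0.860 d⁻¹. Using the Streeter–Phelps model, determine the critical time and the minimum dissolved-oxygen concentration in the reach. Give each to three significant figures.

Mixed DO = (3.53×9.97 + 0.156×2.32)/(3.53+0.156) = 35.56/3.686 = 9.646 mg/L.
Mixed L₀ = (3.53×3.56 + 0.156×170)/(3.686) = 39.09/3.686 = 10.60 mg/L.
Initial deficit D₀ = C_s − DO₀ = 11.0 − 9.646 = 1.354 mg/L.
t_c = (1/0.6000) ln[(0.860/0.260)(1 − 1.354×0.6000/(0.260×10.60))] = 1.667 × ln(2.333) = 1.412 d.
D_c = (0.260/0.860) × 10.60 × e^(−0.260×1.412) = 0.3023 × 10.60 × 0.6927 = 2.221 mg/L.
Minimum DO = 11.0 − 2.221 = 8.779 mg/L.

t_c ≈ 1.41 d; minimum DO ≈ 8.78 mg/L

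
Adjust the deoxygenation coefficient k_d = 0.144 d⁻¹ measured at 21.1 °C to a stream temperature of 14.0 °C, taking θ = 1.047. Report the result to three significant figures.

k_d ≈ 0.104 d⁻¹

k_d(T₂) = k_d(T₁) · θ^(T₂−T₁) = 0.144 × 1.047^(14.0−21.1)
= 0.144 × 1.047^-7.10 = 0.144 × 0.7217 = 0.1039 d⁻¹.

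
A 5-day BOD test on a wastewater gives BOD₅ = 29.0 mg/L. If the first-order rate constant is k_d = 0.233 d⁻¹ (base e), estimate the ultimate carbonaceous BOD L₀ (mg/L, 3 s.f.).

L₀ ≈ 42.1 mg/L

BOD₅ = L₀(1 − e^(−5k_d)) ⇒ L₀ = BOD₅ / (1 − e^(−5×0.233))
= 29.0 / (1 − 0.3119) = 29.0 / 0.6881 = 42.15 mg/L.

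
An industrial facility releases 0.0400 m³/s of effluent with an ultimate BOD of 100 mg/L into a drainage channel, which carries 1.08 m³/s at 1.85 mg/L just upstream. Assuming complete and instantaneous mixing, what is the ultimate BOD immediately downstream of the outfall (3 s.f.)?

Flow-weighted mixing: C = (Q_r C_r + Q_w C_w)/(Q_r + Q_w)
= (1.08×1.85 + 0.0400×100)/(1.08 + 0.0400) = 5.998/1.120 = 5.355 mg/L.

5.36 mg/L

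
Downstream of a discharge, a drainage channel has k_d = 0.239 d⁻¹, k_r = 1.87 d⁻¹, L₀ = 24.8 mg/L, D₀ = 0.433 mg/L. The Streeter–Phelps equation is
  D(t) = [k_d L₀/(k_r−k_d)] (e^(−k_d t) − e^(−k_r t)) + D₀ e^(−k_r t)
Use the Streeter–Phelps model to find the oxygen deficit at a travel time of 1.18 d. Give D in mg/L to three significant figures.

k_d L₀/(k_r−k_d) = 0.239×24.8/(1.87−0.239) = 5.927/1.631 = 3.634 mg/L.
e^(−k_d t) = e^(−0.239×1.180) = 0.7543; e^(−k_r t) = e^(−1.87×1.180) = 0.1101.
D = 3.634 × (0.7543 − 0.1101) + 0.433 × 0.1101 = 2.341 + 0.04766 = 2.389 mg/L.

D ≈ 2.39 mg/L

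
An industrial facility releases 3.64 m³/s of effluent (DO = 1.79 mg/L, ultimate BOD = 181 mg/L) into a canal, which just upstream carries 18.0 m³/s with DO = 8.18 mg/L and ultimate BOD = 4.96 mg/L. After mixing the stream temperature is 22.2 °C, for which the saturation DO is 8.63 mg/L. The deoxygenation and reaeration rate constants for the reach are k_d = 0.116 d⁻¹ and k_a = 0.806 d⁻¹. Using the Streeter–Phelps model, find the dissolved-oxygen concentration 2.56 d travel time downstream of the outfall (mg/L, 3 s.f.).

Mixed DO = (18.0×8.18 + 3.64×1.79)/(18.0+3.64) = 153.8/21.64 = 7.105 mg/L.
Mixed L₀ = (18.0×4.96 + 3.64×181)/(21.64) = 748.1/21.64 = 34.57 mg/L.
Initial deficit D₀ = C_s − DO₀ = 8.63 − 7.105 = 1.525 mg/L.
D(2.56) = [0.116×34.57/(0.806−0.116)](e^(−0.116×2.56) − e^(−0.806×2.56)) + 1.525 e^(−0.806×2.56)
= 5.812 × (0.7431 − 0.1270) + 1.525 × 0.1270 = 3.774 mg/L.
DO = 8.63 − 3.774 = 4.856 mg/L.

DO ≈ 4.86 mg/L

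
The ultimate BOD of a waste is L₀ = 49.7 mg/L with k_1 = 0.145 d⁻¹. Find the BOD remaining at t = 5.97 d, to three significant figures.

L ≈ 20.9 mg/L

L_t = L₀ e^(−k_1 t) = 49.7 × e^(−0.145×5.97) = 49.7 × 0.4208 = 20.91 mg/L.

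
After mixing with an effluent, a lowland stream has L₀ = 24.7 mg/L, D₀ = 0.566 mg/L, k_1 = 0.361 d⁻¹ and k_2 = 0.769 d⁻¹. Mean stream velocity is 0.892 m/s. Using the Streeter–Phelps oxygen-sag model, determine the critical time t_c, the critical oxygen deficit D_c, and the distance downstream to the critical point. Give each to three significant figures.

t_c = [1/(k_2−k_1)] ln[(k_2/k_1)(1 − D₀(k_2−k_1)/(k_1 L₀))]
= [1/(0.769−0.361)] ln[(0.769/0.361)(1 − 0.566×0.4080/(0.361×24.7))]
= (1/0.4080) ln[2.130 × 0.9741] = 2.451 × ln(2.075) = 2.451 × 0.7300 = 1.789 d.
D_c = (k_1/k_2) L₀ e^(−k_1 t_c) = (0.361/0.769) × 24.7 × e^(−0.361×1.789) = 0.4694 × 24.7 × 0.5242 = 6.078 mg/L.
x_c = v t_c = 0.892 m/s × 1.789 d × 86400 s/d = 137900 m ≈ 138 km.

t_c ≈ 1.79 d; D_c ≈ 6.08 mg/L; x_c ≈ 138 km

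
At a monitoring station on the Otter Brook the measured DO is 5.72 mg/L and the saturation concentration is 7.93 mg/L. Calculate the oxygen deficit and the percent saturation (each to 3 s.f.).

D = C_s − C = 7.93 − 5.72 = 2.21 mg/L.
% saturation = 5.72/7.93 × 100 = 72.1 %.

D ≈ 2.21 mg/L; 72.1 % saturation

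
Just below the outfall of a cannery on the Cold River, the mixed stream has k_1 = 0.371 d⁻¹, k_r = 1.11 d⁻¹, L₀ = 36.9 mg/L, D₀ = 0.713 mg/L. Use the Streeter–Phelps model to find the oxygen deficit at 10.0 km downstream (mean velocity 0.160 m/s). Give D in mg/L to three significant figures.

D ≈ 6.18 mg/L

Travel time t = x/v = 10.0 km / (0.160 m/s) = 10000 m / 0.160 m/s = 62500 s = 0.7234 d.
k_1 L₀/(k_r−k_1) = 0.371×36.9/(1.11−0.371) = 13.69/0.7390 = 18.52 mg/L.
e^(−k_1 t) = e^(−0.371×0.7234) = 0.7646; e^(−k_r t) = e^(−1.11×0.7234) = 0.4480.
D = 18.52 × (0.7646 − 0.4480) + 0.713 × 0.4480 = 5.865 + 0.3194 = 6.185 mg/L.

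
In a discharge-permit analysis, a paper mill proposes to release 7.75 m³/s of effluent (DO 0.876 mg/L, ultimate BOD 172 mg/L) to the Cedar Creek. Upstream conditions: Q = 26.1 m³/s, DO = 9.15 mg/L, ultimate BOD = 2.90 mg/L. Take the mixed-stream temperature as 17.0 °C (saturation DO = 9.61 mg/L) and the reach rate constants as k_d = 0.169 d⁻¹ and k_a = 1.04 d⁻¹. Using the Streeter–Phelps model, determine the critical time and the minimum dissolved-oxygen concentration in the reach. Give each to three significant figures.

Mixed DO = (26.1×9.15 + 7.75×0.876)/(26.1+7.75) = 245.6/33.85 = 7.256 mg/L.
Mixed L₀ = (26.1×2.90 + 7.75×172)/(33.85) = 1409/33.85 = 41.62 mg/L.
Initial deficit D₀ = C_s − DO₀ = 9.61 − 7.256 = 2.354 mg/L.
t_c = (1/0.8710) ln[(1.04/0.169)(1 − 2.354×0.8710/(0.169×41.62))] = 1.148 × ln(4.360) = 1.690 d.
D_c = (0.169/1.04) × 41.62 × e^(−0.169×1.690) = 0.1625 × 41.62 × 0.7515 = 5.082 mg/L.
Minimum DO = 9.61 − 5.082 = 4.528 mg/L.

t_c ≈ 1.69 d; minimum DO ≈ 4.53 mg/L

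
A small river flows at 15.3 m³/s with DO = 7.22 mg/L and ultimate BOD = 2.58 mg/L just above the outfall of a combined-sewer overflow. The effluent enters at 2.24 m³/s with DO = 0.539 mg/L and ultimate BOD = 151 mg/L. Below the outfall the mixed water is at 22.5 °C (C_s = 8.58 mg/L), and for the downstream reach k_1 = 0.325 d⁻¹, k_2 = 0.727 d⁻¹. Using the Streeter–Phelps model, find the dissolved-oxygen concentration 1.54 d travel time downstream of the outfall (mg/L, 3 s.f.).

DO ≈ 2.99 mg/L

Mixed DO = (15.3×7.22 + 2.24×0.539)/(15.3+2.24) = 111.7/17.54 = 6.367 mg/L.
Mixed L₀ = (15.3×2.58 + 2.24×151)/(17.54) = 377.7/17.54 = 21.53 mg/L.
Initial deficit D₀ = C_s − DO₀ = 8.58 − 6.367 = 2.213 mg/L.
D(1.54) = [0.325×21.53/(0.727−0.325)](e^(−0.325×1.54) − e^(−0.727×1.54)) + 2.213 e^(−0.727×1.54)
= 17.41 × (0.6062 − 0.3264) + 2.213 × 0.3264 = 5.594 mg/L.
DO = 8.58 − 5.594 = 2.986 mg/L.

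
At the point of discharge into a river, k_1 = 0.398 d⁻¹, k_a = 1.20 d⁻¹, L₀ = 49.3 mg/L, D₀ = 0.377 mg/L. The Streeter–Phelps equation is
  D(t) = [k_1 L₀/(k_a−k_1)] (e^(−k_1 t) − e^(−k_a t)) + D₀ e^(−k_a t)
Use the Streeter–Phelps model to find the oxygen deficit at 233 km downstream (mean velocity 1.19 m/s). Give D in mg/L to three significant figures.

D ≈ 8.34 mg/L

Travel time t = x/v = 233 km / (1.19 m/s) = 233000 m / 1.19 m/s = 195800 s = 2.266 d.
k_1 L₀/(k_a−k_1) = 0.398×49.3/(1.20−0.398) = 19.62/0.8020 = 24.47 mg/L.
e^(−k_1 t) = e^(−0.398×2.266) = 0.4058; e^(−k_a t) = e^(−1.20×2.266) = 0.06591.
D = 24.47 × (0.4058 − 0.06591) + 0.377 × 0.06591 = 8.315 + 0.02485 = 8.340 mg/L.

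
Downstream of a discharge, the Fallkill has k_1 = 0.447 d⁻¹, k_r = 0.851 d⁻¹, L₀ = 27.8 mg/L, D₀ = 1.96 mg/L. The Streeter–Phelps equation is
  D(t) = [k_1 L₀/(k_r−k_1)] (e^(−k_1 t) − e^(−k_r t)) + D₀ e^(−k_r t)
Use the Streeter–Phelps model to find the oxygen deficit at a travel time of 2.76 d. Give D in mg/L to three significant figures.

D ≈ 6.21 mg/L

k_1 L₀/(k_r−k_1) = 0.447×27.8/(0.851−0.447) = 12.43/0.4040 = 30.76 mg/L.
e^(−k_1 t) = e^(−0.447×2.760) = 0.2912; e^(−k_r t) = e^(−0.851×2.760) = 0.09549.
D = 30.76 × (0.2912 − 0.09549) + 1.96 × 0.09549 = 6.020 + 0.1872 = 6.207 mg/L.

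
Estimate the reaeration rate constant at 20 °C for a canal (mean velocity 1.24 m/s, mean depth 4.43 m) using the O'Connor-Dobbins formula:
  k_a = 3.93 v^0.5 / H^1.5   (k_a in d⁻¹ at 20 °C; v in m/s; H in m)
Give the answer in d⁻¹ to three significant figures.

k_a = 3.93 × 1.24^0.5 / 4.43^1.5 = 3.93 × 1.114 / 9.324 = 0.4694 d⁻¹.

k_a ≈ 0.469 d⁻¹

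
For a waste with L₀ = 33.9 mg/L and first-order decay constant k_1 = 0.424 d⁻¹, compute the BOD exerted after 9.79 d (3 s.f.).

y_t = L₀(1 − e^(−k_1 t)) = 33.9 × (1 − e^(−0.424×9.79))
= 33.9 × (1 − 0.01575) = 33.9 × 0.9843 = 33.37 mg/L.

y ≈ 33.4 mg/L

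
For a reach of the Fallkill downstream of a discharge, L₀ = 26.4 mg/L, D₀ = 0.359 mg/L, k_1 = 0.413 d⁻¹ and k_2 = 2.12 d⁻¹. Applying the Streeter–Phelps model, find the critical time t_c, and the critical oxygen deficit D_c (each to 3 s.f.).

At the critical point dD/dt = 0, so k_1 L₀ e^(−k_1 t) = k_2 D. Substituting D(t) from the Streeter–Phelps equation and solving for t gives
t_c = ln[(k_2/k_1)(1 − D₀(k_2−k_1)/(k_1 L₀))] / (k_2−k_1).
Here k_2−k_1 = 1.707 d⁻¹ and 1 − D₀(k_2−k_1)/(k_1 L₀) = 1 − 0.359×1.707/(0.413×26.4) = 0.9438, so
t_c = ln(5.133 × 0.9438) / 1.707 = 1.578 / 1.707 = 0.9244 d.
D_c = (k_1/k_2) L₀ e^(−k_1 t_c) = (0.413/2.12) × 26.4 × e^(−0.413×0.9244) = 0.1948 × 26.4 × 0.6827 = 3.511 mg/L.

t_c ≈ 0.924 d; D_c ≈ 3.51 mg/L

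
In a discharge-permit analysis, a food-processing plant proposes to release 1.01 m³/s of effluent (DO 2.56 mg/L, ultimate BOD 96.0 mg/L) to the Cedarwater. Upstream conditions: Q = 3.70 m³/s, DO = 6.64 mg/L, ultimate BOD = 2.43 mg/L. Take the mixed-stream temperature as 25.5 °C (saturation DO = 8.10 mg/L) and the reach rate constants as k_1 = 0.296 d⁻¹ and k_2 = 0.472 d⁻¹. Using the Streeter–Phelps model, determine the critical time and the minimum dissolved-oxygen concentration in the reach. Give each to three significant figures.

Mixed DO = (3.70×6.64 + 1.01×2.56)/(3.70+1.01) = 27.15/4.710 = 5.765 mg/L.
Mixed L₀ = (3.70×2.43 + 1.01×96.0)/(4.710) = 106.0/4.710 = 22.49 mg/L.
Initial deficit D₀ = C_s − DO₀ = 8.10 − 5.765 = 2.335 mg/L.
t_c = (1/0.1760) ln[(0.472/0.296)(1 − 2.335×0.1760/(0.296×22.49))] = 5.682 × ln(1.496) = 2.289 d.
D_c = (0.296/0.472) × 22.49 × e^(−0.296×2.289) = 0.6271 × 22.49 × 0.5078 = 7.164 mg/L.
Minimum DO = 8.10 − 7.164 = 0.9362 mg/L.

t_c ≈ 2.29 d; minimum DO ≈ 0.936 mg/L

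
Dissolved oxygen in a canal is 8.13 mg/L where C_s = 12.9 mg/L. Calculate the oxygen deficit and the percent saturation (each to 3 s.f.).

D ≈ 4.77 mg/L; 63.0 % saturation

D = C_s − C = 12.9 − 8.13 = 4.77 mg/L.
% saturation = 8.13/12.9 × 100 = 63.0 %.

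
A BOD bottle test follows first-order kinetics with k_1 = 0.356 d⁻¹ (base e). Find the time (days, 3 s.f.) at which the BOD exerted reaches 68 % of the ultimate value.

t ≈ 3.20 d

y/L₀ = 1 − e^(−k_1 t) = 0.68 ⇒ e^(−k_1 t) = 0.320
t = −ln(0.320) / 0.356 = 1.139 / 0.356 = 3.201 d.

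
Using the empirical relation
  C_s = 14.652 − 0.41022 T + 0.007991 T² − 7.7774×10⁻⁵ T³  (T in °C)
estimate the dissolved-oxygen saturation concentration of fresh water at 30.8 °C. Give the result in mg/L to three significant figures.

C_s = 14.652 − 0.41022×30.8 + 0.007991×30.8² − 7.7774×10⁻⁵×30.8³ = 7.325 mg/L.

C_s ≈ 7.33 mg/L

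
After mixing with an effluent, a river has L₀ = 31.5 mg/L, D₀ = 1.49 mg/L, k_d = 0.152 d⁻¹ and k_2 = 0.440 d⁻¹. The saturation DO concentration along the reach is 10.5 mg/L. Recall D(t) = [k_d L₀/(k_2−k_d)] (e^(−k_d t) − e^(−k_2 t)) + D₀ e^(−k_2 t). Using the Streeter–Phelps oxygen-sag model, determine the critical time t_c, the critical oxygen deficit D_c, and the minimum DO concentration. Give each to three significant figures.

t_c ≈ 3.36 d; D_c ≈ 6.53 mg/L; min DO ≈ 3.97 mg/L

t_c = [1/(k_2−k_d)] ln[(k_2/k_d)(1 − D₀(k_2−k_d)/(k_d L₀))]
= [1/(0.440−0.152)] ln[(0.440/0.152)(1 − 1.49×0.2880/(0.152×31.5))]
= (1/0.2880) ln[2.895 × 0.9104] = 3.472 × ln(2.635) = 3.472 × 0.9690 = 3.365 d.
D_c = (k_d/k_2) L₀ e^(−k_d t_c) = (0.152/0.440) × 31.5 × e^(−0.152×3.365) = 0.3455 × 31.5 × 0.5996 = 6.525 mg/L.
Minimum DO = C_s − D_c = 10.5 − 6.525 = 3.975 mg/L.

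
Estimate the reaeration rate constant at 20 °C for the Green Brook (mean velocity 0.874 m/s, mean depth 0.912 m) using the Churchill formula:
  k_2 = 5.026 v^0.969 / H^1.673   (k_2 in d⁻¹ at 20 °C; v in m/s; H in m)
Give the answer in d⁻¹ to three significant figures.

k_2 = 5.026 × 0.874^0.969 / 0.912^1.673 = 5.026 × 0.8777 / 0.8572 = 5.146 d⁻¹.

k_2 ≈ 5.15 d⁻¹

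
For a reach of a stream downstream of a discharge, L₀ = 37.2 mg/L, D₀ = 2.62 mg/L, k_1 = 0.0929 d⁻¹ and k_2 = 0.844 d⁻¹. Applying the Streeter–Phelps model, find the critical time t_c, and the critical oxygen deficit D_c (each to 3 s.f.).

With k_2/k_1 = 9.085 and 1 − D₀(k_2−k_1)/(k_1 L₀) = 0.4306,
t_c = ln(9.085 × 0.4306) / (0.844 − 0.0929) = ln(3.912) / 0.7511 = 1.364/0.7511 = 1.816 d.
L(t_c) = L₀ e^(−k_1 t_c) = 37.2 × 0.8448 = 31.43 mg/L, and at the critical point k_2 D_c = k_1 L, so D_c = (0.0929/0.844) × 31.43 = 3.459 mg/L.

t_c ≈ 1.82 d; D_c ≈ 3.46 mg/L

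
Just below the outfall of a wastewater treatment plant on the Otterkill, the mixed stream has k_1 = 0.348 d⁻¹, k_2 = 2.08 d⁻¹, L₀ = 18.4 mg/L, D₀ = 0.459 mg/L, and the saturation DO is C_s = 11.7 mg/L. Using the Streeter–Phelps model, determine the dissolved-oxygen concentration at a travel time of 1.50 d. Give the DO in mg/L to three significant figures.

DO ≈ 9.65 mg/L

k_1 L₀/(k_2−k_1) = 0.348×18.4/(2.08−0.348) = 6.403/1.732 = 3.697 mg/L.
e^(−k_1 t) = e^(−0.348×1.500) = 0.5933; e^(−k_2 t) = e^(−2.08×1.500) = 0.04416.
D = 3.697 × (0.5933 − 0.04416) + 0.459 × 0.04416 = 2.030 + 0.02027 = 2.051 mg/L.
DO = C_s − D = 11.7 − 2.051 = 9.649 mg/L.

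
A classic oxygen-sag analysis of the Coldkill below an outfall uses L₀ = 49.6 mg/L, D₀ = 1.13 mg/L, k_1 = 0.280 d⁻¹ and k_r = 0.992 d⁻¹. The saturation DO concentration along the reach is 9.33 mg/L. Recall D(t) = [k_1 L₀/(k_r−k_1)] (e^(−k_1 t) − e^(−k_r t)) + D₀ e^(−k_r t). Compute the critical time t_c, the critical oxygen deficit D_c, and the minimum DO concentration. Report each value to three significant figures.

With k_r/k_1 = 3.543 and 1 − D₀(k_r−k_1)/(k_1 L₀) = 0.9421,
t_c = ln(3.543 × 0.9421) / (0.992 − 0.280) = ln(3.338) / 0.7120 = 1.205/0.7120 = 1.693 d.
L(t_c) = L₀ e^(−k_1 t_c) = 49.6 × 0.6225 = 30.88 mg/L, and at the critical point k_r D_c = k_1 L, so D_c = (0.280/0.992) × 30.88 = 8.715 mg/L.
Minimum DO = C_s − D_c = 9.33 − 8.715 = 0.6147 mg/L.

t_c ≈ 1.69 d; D_c ≈ 8.72 mg/L; min DO ≈ 0.615 mg/L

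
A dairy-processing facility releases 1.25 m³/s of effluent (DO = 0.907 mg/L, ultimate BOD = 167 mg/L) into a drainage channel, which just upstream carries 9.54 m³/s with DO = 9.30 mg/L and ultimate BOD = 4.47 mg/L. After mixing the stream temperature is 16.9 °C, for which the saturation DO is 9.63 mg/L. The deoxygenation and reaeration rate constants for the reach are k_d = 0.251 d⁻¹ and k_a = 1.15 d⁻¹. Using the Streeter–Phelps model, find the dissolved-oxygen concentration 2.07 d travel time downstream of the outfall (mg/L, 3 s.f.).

Mixed DO = (9.54×9.30 + 1.25×0.907)/(9.54+1.25) = 89.86/10.79 = 8.328 mg/L.
Mixed L₀ = (9.54×4.47 + 1.25×167)/(10.79) = 251.4/10.79 = 23.30 mg/L.
Initial deficit D₀ = C_s − DO₀ = 9.63 − 8.328 = 1.302 mg/L.
D(2.07) = [0.251×23.30/(1.15−0.251)](e^(−0.251×2.07) − e^(−1.15×2.07)) + 1.302 e^(−1.15×2.07)
= 6.505 × (0.5948 − 0.09250) + 1.302 × 0.09250 = 3.388 mg/L.
DO = 9.63 − 3.388 = 6.242 mg/L.

DO ≈ 6.24 mg/L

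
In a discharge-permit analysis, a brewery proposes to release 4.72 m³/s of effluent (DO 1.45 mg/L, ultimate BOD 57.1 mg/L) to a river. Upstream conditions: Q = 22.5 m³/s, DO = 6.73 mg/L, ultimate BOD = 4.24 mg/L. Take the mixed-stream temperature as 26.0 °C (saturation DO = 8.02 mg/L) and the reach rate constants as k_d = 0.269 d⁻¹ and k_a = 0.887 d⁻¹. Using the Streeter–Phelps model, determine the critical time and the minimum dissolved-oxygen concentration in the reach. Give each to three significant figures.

Mixed DO = (22.5×6.73 + 4.72×1.45)/(22.5+4.72) = 158.3/27.22 = 5.814 mg/L.
Mixed L₀ = (22.5×4.24 + 4.72×57.1)/(27.22) = 364.9/27.22 = 13.41 mg/L.
Initial deficit D₀ = C_s − DO₀ = 8.02 − 5.814 = 2.206 mg/L.
t_c = (1/0.6180) ln[(0.887/0.269)(1 − 2.206×0.6180/(0.269×13.41))] = 1.618 × ln(2.051) = 1.162 d.
D_c = (0.269/0.887) × 13.41 × e^(−0.269×1.162) = 0.3033 × 13.41 × 0.7315 = 2.974 mg/L.
Minimum DO = 8.02 − 2.974 = 5.046 mg/L.

t_c ≈ 1.16 d; minimum DO ≈ 5.05 mg/L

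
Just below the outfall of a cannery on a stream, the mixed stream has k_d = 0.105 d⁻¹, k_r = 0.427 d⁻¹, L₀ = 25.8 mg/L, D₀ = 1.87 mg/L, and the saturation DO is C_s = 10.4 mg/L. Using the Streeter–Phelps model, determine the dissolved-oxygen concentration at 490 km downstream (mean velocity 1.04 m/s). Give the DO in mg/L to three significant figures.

DO ≈ 6.29 mg/L

Travel time t = x/v = 490 km / (1.04 m/s) = 490000 m / 1.04 m/s = 471200 s = 5.453 d.
k_d L₀/(k_r−k_d) = 0.105×25.8/(0.427−0.105) = 2.709/0.3220 = 8.413 mg/L.
e^(−k_d t) = e^(−0.105×5.453) = 0.5641; e^(−k_r t) = e^(−0.427×5.453) = 0.09744.
D = 8.413 × (0.5641 − 0.09744) + 1.87 × 0.09744 = 3.926 + 0.1822 = 4.108 mg/L.
DO = C_s − D = 10.4 − 4.108 = 6.292 mg/L.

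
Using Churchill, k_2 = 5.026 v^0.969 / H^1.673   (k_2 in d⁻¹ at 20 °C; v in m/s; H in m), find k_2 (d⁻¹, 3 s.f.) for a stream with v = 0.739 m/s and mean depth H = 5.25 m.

k_2 = 5.026 × 0.739^0.969 / 5.25^1.673 = 5.026 × 0.7460 / 16.03 = 0.2339 d⁻¹.

k_2 ≈ 0.234 d⁻¹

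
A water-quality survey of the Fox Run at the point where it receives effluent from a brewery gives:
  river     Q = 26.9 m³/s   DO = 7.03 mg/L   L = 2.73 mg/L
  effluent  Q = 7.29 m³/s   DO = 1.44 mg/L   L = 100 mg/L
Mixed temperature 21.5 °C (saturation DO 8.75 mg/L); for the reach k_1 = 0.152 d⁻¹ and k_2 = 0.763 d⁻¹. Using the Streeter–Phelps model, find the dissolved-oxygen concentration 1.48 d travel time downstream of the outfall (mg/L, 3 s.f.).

Mixed DO = (26.9×7.03 + 7.29×1.44)/(26.9+7.29) = 199.6/34.19 = 5.838 mg/L.
Mixed L₀ = (26.9×2.73 + 7.29×100)/(34.19) = 802.4/34.19 = 23.47 mg/L.
Initial deficit D₀ = C_s − DO₀ = 8.75 − 5.838 = 2.912 mg/L.
D(1.48) = [0.152×23.47/(0.763−0.152)](e^(−0.152×1.48) − e^(−0.763×1.48)) + 2.912 e^(−0.763×1.48)
= 5.839 × (0.7985 − 0.3233) + 2.912 × 0.3233 = 3.716 mg/L.
DO = 8.75 − 3.716 = 5.034 mg/L.

DO ≈ 5.03 mg/L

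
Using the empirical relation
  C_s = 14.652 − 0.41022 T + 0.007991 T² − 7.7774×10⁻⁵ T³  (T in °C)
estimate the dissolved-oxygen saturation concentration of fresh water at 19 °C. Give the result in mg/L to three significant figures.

C_s = 14.652 − 0.41022×19 + 0.007991×19² − 7.7774×10⁻⁵×19³ = 9.209 mg/L.

C_s ≈ 9.21 mg/L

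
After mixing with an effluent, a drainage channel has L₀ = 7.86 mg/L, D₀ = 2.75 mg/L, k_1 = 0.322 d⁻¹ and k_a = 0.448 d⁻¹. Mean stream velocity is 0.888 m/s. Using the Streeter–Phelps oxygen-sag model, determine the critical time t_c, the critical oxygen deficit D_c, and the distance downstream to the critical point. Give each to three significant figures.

At the critical point dD/dt = 0, so k_1 L₀ e^(−k_1 t) = k_a D. Substituting D(t) from the Streeter–Phelps equation and solving for t gives
t_c = ln[(k_a/k_1)(1 − D₀(k_a−k_1)/(k_1 L₀))] / (k_a−k_1).
Here k_a−k_1 = 0.1260 d⁻¹ and 1 − D₀(k_a−k_1)/(k_1 L₀) = 1 − 2.75×0.1260/(0.322×7.86) = 0.8631, so
t_c = ln(1.391 × 0.8631) / 0.1260 = 0.1830 / 0.1260 = 1.452 d.
L(t_c) = L₀ e^(−k_1 t_c) = 7.86 × 0.6264 = 4.924 mg/L, and at the critical point k_a D_c = k_1 L, so D_c = (0.322/0.448) × 4.924 = 3.539 mg/L.
x_c = v t_c = 0.888 m/s × 1.452 d × 86400 s/d = 111400 m ≈ 111 km.

t_c ≈ 1.45 d; D_c ≈ 3.54 mg/L; x_c ≈ 111 km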